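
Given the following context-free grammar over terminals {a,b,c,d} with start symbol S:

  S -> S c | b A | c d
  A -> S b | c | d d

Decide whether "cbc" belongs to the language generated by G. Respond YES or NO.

Convert to CNF:
  S -> S T2 | T0 A | T2 T1
  A -> S T0 | T1 T1 | c
  T0 -> b
  T1 -> d
  T2 -> c

CYK fill:
  T[0,0] 'c' = {A,T2}  orig:{A}
  T[1,1] 'b' = {T0}  orig:{}
  T[2,2] 'c' = {A,T2}  orig:{A}
  T[0,1] 'cb' = ∅
  T[1,2] 'bc' = {S}
  T[0,2] 'cbc' = ∅

S ∉ T[0,2] ⇒ NO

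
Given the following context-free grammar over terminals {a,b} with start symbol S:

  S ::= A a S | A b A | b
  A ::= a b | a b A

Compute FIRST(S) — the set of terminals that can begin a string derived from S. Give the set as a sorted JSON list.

FIRST sets, iterate to fixpoint:
round 1:
  A via A→a b: +{a}
  S via S→A a S: +{a}
  S via S→b: +{b}
  S: {a,b}  A: {a}
round 2: (stable)
  S: {a,b}  A: {a}

FIRST(S) = ["a", "b"]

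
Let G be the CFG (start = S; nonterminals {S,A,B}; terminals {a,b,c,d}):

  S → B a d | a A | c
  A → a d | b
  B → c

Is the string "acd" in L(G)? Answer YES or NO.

CNF form of G:
  S -> B X2 | T0 A | c
  A -> T0 T1 | b
  B -> c
  T0 -> a
  T1 -> d
  X2 -> T0 T1

Fill CYK table bottom-up:
  T[0,0] 'a' = {T0}  orig:{}
  T[1,1] 'c' = {B,S}
  T[2,2] 'd' = {T1}  orig:{}
  T[0,1] 'ac' = ∅
  T[1,2] 'cd' = ∅
  T[0,2] 'acd' = ∅

S ∉ T[0,2] ⇒ NO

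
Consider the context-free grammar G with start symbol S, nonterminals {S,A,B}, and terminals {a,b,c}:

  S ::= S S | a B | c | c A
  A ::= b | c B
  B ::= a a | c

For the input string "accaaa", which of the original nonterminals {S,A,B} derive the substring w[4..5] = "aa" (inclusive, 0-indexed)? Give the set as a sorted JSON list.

CNF form of G:
  S -> S S | T0 A | T1 B | c
  A -> T0 B | b
  B -> T1 T1 | c
  T0 -> c
  T1 -> a

Fill CYK table bottom-up, restricted to cells inside w[4..5]:
  T[4,4] 'a' = {T1}  orig:{}
  T[5,5] 'a' = {T1}  orig:{}
  T[4,5] 'aa' = {B}

Original NTs in T[4,5] deriving "aa": ["B"]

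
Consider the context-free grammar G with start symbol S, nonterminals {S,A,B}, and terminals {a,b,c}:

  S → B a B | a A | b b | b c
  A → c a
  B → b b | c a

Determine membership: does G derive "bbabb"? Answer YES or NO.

Convert to CNF:
  S -> B X3 | T1 A | T2 T0 | T2 T2
  A -> T0 T1
  B -> T0 T1 | T2 T2
  T0 -> c
  T1 -> a
  T2 -> b
  X3 -> T1 B

CYK table (by increasing span):
  T[0,0] 'b' = {T2}  orig:{}
  T[1,1] 'b' = {T2}  orig:{}
  T[2,2] 'a' = {T1}  orig:{}
  T[3,3] 'b' = {T2}  orig:{}
  T[4,4] 'b' = {T2}  orig:{}
  T[0,1] 'bb' = {B,S}
  T[1,2] 'ba' = ∅
  T[2,3] 'ab' = ∅
  T[3,4] 'bb' = {B,S}
  T[0,2] 'bba' = ∅
  T[1,3] 'bab' = ∅
  T[2,4] 'abb' = {X3}  orig:{}
  T[0,3] 'bbab' = ∅
  T[1,4] 'babb' = ∅
  T[0,4] 'bbabb' = {S}

S ∈ T[0,4] ⇒ YES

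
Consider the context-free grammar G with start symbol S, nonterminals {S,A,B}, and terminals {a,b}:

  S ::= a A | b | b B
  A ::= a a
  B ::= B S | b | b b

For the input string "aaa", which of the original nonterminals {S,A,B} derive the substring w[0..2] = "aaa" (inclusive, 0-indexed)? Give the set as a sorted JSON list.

CNF form of G:
  S -> T0 A | T1 B | b
  A -> T0 T0
  B -> B S | T1 T1 | b
  T0 -> a
  T1 -> b

Fill CYK table bottom-up, restricted to cells inside w[0..2]:
  T[0,0] 'a' = {T0}  orig:{}
  T[1,1] 'a' = {T0}  orig:{}
  T[2,2] 'a' = {T0}  orig:{}
  T[0,1] 'aa' = {A}
  T[1,2] 'aa' = {A}
  T[0,2] 'aaa' = {S}

Original NTs in T[0,2] deriving "aaa": ["S"]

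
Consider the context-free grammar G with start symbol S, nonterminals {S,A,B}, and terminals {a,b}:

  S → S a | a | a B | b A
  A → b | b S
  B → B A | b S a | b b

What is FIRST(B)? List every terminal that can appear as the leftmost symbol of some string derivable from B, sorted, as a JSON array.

FIRST iteration:
round 1:
  A via A→b: +{b}
  B via B→b S a: +{b}
  S via S→a: +{a}
  S via S→b A: +{b}
  FIRST(S)={a,b}  FIRST(A)={b}  FIRST(B)={b}
round 2: (stable)
  FIRST(S)={a,b}  FIRST(A)={b}  FIRST(B)={b}

FIRST(B) = ["b"]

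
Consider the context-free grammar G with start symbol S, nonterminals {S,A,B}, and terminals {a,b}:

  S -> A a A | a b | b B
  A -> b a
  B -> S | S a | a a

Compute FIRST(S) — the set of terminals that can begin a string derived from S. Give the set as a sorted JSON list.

Compute FIRST by fixpoint:
pass 1:
  A via A→b a: +{b}
  B via B→a a: +{a}
  S via S→A a A: +{b}
  S via S→a b: +{a}
  FIRST(S)={a,b}  FIRST(A)={b}  FIRST(B)={a}
pass 2:
  B via B→S: +{b}
  FIRST(S)={a,b}  FIRST(A)={b}  FIRST(B)={a,b}
pass 3: done
  FIRST(S)={a,b}  FIRST(A)={b}  FIRST(B)={a,b}

FIRST(S) = ["a", "b"]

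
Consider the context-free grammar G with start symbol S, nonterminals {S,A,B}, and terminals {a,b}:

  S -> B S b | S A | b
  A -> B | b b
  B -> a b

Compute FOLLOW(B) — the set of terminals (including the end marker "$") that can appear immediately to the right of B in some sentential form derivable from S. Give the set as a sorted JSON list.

Compute FIRST by fixpoint:
iter 1:
  A via A→b b: +{b}
  B via B→a b: +{a}
  S via S→B S b: +{a}
  S via S→b: +{b}
  FIRST(S)={a,b}  FIRST(A)={b}  FIRST(B)={a}
iter 2:
  A via A→B: +{a}
  FIRST(S)={a,b}  FIRST(A)={a,b}  FIRST(B)={a}
iter 3: (no change)
  FIRST(S)={a,b}  FIRST(A)={a,b}  FIRST(B)={a}

FOLLOW sets:
seed FOLLOW(S) with $
pass 1:
  S→B S b: FOLLOW(B) ⊇ FIRST(S) = {a,b}; new: +{a,b}
  S→B S b: FOLLOW(S) ⊇ FIRST(b) = {b}; new: +{b}
  S→S A: FOLLOW(S) ⊇ FIRST(A) = {a,b}; new: +{a}
  S→S A: FOLLOW(A) ⊇ FOLLOW(S) ⊇ {$,a,b}; new: +{$,a,b}
  FOLLOW[S]={$,a,b}  FOLLOW[A]={$,a,b}  FOLLOW[B]={a,b}
pass 2:
  A→B: FOLLOW(B) ⊇ FOLLOW(A) ⊇ {$,a,b}; new: +{$}
  FOLLOW[S]={$,a,b}  FOLLOW[A]={$,a,b}  FOLLOW[B]={$,a,b}
pass 3: — fixpoint
  FOLLOW[S]={$,a,b}  FOLLOW[A]={$,a,b}  FOLLOW[B]={$,a,b}

FOLLOW(B) = ["$", "a", "b"]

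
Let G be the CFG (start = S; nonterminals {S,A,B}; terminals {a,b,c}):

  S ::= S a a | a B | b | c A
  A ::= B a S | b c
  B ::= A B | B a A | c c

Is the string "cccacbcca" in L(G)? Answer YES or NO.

Convert to CNF:
  S -> S X5 | T0 B | T2 A | b
  A -> B X3 | T1 T2
  B -> A B | B X4 | T2 T2
  T0 -> a
  T1 -> b
  T2 -> c
  X3 -> T0 S
  X4 -> T0 A
  X5 -> T0 T0

CYK fill:
  [0..0]={T2}  "c"  orig:{}
  [1..1]={T2}  "c"  orig:{}
  [2..2]={T2}  "c"  orig:{}
  [3..3]={T0}  "a"  orig:{}
  [4..4]={T2}  "c"  orig:{}
  [5..5]={S,T1}  "b"  orig:{S}
  [6..6]={T2}  "c"  orig:{}
  [7..7]={T2}  "c"  orig:{}
  [8..8]={T0}  "a"  orig:{}
  [0..1]={B}  "cc"
  [1..2]={B}  "cc"
  [2..3]=∅  "ca"
  [3..4]=∅  "ac"
  [4..5]=∅  "cb"
  [5..6]={A}  "bc"
  [6..7]={B}  "cc"
  [7..8]=∅  "ca"
  [0..2]=∅  "ccc"
  [1..3]=∅  "cca"
  [2..4]=∅  "cac"
  [3..5]=∅  "acb"
  [4..6]={S}  "cbc"
  [5..7]=∅  "bcc"
  [6..8]=∅  "cca"
  [0..3]=∅  "ccca"
  [1..4]=∅  "ccac"
  [2..5]=∅  "cacb"
  [3..6]={X3}  "acbc"  orig:{}
  [4..7]=∅  "cbcc"
  [5..8]=∅  "bcca"
  [0..4]=∅  "cccac"
  [1..5]=∅  "ccacb"
  [2..6]=∅  "cacbc"
  [3..7]=∅  "acbcc"
  [4..8]=∅  "cbcca"
  [0..5]=∅  "cccacb"
  [1..6]={A}  "ccacbc"
  [2..7]=∅  "cacbcc"
  [3..8]=∅  "acbcca"
  [0..6]={S}  "cccacbc"
  [1..7]=∅  "ccacbcc"
  [2..8]=∅  "cacbcca"
  [0..7]=∅  "cccacbcc"
  [1..8]=∅  "ccacbcca"
  [0..8]=∅  "cccacbcca"

S ∉ T[0,8] ⇒ NO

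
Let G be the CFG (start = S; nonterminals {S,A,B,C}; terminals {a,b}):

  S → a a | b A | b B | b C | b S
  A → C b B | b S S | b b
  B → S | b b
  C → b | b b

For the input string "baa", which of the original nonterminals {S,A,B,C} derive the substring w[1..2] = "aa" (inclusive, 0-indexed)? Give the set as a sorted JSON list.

CNF form of G:
  S -> T0 A | T0 B | T0 C | T0 S | T1 T1
  A -> C X2 | T0 T0 | T0 X3
  B -> T0 A | T0 B | T0 C | T0 S | T0 T0 | T1 T1
  C -> T0 T0 | b
  T0 -> b
  T1 -> a
  X2 -> T0 B
  X3 -> S S

Fill CYK table bottom-up, restricted to cells inside w[1..2]:
  T[1,1] 'a' = {T1}  orig:{}
  T[2,2] 'a' = {T1}  orig:{}
  T[1,2] 'aa' = {B,S}

Original NTs in T[1,2] deriving "aa": ["B", "S"]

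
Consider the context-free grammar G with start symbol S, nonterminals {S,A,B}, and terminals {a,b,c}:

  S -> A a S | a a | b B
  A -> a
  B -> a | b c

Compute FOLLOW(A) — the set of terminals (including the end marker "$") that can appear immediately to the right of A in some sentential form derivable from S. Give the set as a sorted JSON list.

FIRST iteration:
iter 1:
  A via A→a: +{a}
  B via B→a: +{a}
  B via B→b c: +{b}
  S via S→A a S: +{a}
  S via S→b B: +{b}
  S: {a,b}  A: {a}  B: {a,b}
iter 2: — fixpoint
  S: {a,b}  A: {a}  B: {a,b}

FOLLOW sets:
initialize: $ ∈ FOLLOW(S)
pass 1:
  S→A a S: FOLLOW(A) ⊇ FIRST(a) = {a}; new: +{a}
  S→b B: FOLLOW(B) ⊇ FOLLOW(S) ⊇ {$}; new: +{$}
  FOLLOW(S)={$}  FOLLOW(A)={a}  FOLLOW(B)={$}
pass 2: done
  FOLLOW(S)={$}  FOLLOW(A)={a}  FOLLOW(B)={$}

FOLLOW(A) = ["a"]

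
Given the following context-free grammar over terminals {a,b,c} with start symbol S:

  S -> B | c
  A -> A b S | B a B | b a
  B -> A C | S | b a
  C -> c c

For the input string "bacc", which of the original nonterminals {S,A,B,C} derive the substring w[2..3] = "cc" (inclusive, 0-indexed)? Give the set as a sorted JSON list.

Convert to CNF:
  S -> A C | T0 T1 | c
  A -> A X3 | B X4 | T0 T1
  B -> A C | T0 T1 | c
  C -> T2 T2
  T0 -> b
  T1 -> a
  T2 -> c
  X3 -> T0 S
  X4 -> T1 B

CYK fill, restricted to cells inside w[2..3]:
  cell(2,2) c: {B,S,T2}  orig:{B,S}
  cell(3,3) c: {B,S,T2}  orig:{B,S}
  cell(2,3) cc: {C}

Original NTs in T[2,3] deriving "cc": ["C"]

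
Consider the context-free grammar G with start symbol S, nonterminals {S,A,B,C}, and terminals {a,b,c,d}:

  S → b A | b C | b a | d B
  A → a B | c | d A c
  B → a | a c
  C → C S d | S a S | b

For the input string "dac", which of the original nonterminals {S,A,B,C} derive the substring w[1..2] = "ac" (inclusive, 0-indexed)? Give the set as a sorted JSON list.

Convert to CNF:
  S -> T1 B | T3 A | T3 C | T3 T0
  A -> T0 B | T1 X4 | c
  B -> T0 T2 | a
  C -> C X5 | S X6 | b
  T0 -> a
  T1 -> d
  T2 -> c
  T3 -> b
  X4 -> A T2
  X5 -> S T1
  X6 -> T0 S

CYK table (by increasing span), restricted to cells inside w[1..2]:
  [1..1]={B,T0}  "a"  orig:{B}
  [2..2]={A,T2}  "c"  orig:{A}
  [1..2]={B}  "ac"

Original NTs in T[1,2] deriving "ac": ["B"]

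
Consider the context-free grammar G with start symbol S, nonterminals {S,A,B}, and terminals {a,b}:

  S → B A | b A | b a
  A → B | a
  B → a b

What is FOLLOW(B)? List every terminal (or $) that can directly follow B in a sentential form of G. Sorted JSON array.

FIRST iteration:
[1]
  A via A→a: +{a}
  B via B→a b: +{a}
  S via S→B A: +{a}
  S via S→b A: +{b}
  FIRST(S)={a,b}  FIRST(A)={a}  FIRST(B)={a}
[2] (no change)
  FIRST(S)={a,b}  FIRST(A)={a}  FIRST(B)={a}

Compute FOLLOW by fixpoint:
initialize: $ ∈ FOLLOW(S)
pass 1:
  S→B A: FOLLOW(B) ⊇ FIRST(A) = {a}; new: +{a}
  S→B A: FOLLOW(A) ⊇ FOLLOW(S) ⊇ {$}; new: +{$}
  S: {$}  A: {$}  B: {a}
pass 2:
  A→B: FOLLOW(B) ⊇ FOLLOW(A) ⊇ {$}; new: +{$}
  S: {$}  A: {$}  B: {$,a}
pass 3: — fixpoint
  S: {$}  A: {$}  B: {$,a}

FOLLOW(B) = ["$", "a"]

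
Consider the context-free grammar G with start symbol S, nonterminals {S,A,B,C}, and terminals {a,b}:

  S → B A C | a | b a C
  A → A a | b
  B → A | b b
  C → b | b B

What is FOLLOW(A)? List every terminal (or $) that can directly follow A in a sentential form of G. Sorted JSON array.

Compute FIRST by fixpoint:
[1]
  A via A→b: +{b}
  B via B→A: +{b}
  C via C→b: +{b}
  S via S→B A C: +{b}
  S via S→a: +{a}
  S: {a,b}  A: {b}  B: {b}  C: {b}
[2] — fixpoint
  S: {a,b}  A: {b}  B: {b}  C: {b}

FOLLOW sets:
seed FOLLOW(S) with $
pass 1:
  A→A a: FOLLOW(A) ⊇ FIRST(a) = {a}; new: +{a}
  S→B A C: FOLLOW(B) ⊇ FIRST(A) = {b}; new: +{b}
  S→B A C: FOLLOW(A) ⊇ FIRST(C) = {b}; new: +{b}
  S→B A C: FOLLOW(C) ⊇ FOLLOW(S) ⊇ {$}; new: +{$}
  S: {$}  A: {a,b}  B: {b}  C: {$}
pass 2:
  C→b B: FOLLOW(B) ⊇ FOLLOW(C) ⊇ {$}; new: +{$}
  S: {$}  A: {a,b}  B: {$,b}  C: {$}
pass 3:
  B→A: FOLLOW(A) ⊇ FOLLOW(B) ⊇ {$,b}; new: +{$}
  S: {$}  A: {$,a,b}  B: {$,b}  C: {$}
pass 4: (stable)
  S: {$}  A: {$,a,b}  B: {$,b}  C: {$}

FOLLOW(A) = ["$", "a", "b"]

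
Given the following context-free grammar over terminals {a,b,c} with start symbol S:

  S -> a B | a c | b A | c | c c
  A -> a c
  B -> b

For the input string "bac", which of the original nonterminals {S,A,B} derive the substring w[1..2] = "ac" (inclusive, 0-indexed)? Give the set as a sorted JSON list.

Convert to CNF:
  S -> T0 B | T0 T1 | T1 T1 | T2 A | c
  A -> T0 T1
  B -> b
  T0 -> a
  T1 -> c
  T2 -> b

Fill CYK table bottom-up (cells [i..j] with 1 ≤ i ≤ j ≤ 2 only):
  [1..1]={T0}  "a"  orig:{}
  [2..2]={S,T1}  "c"  orig:{S}
  [1..2]={A,S}  "ac"

Original NTs in T[1,2] deriving "ac": ["A", "S"]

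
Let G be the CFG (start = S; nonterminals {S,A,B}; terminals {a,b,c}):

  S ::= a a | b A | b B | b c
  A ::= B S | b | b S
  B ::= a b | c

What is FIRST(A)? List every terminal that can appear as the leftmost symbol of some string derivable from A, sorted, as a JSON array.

FIRST iteration:
pass 1:
  A via A→b: +{b}
  B via B→a b: +{a}
  B via B→c: +{c}
  S via S→a a: +{a}
  S via S→b A: +{b}
  FIRST[S]={a,b}  FIRST[A]={b}  FIRST[B]={a,c}
pass 2:
  A via A→B S: +{a,c}
  FIRST[S]={a,b}  FIRST[A]={a,b,c}  FIRST[B]={a,c}
pass 3: done
  FIRST[S]={a,b}  FIRST[A]={a,b,c}  FIRST[B]={a,c}

FIRST(A) = ["a", "b", "c"]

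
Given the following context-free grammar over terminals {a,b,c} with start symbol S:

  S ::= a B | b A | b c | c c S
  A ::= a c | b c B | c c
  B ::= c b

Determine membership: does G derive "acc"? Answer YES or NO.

Convert to CNF:
  S -> T0 B | T1 X4 | T2 A | T2 T1
  A -> T0 T1 | T1 T1 | T2 X3
  B -> T1 T2
  T0 -> a
  T1 -> c
  T2 -> b
  X3 -> T1 B
  X4 -> T1 S

Fill CYK table bottom-up:
  cell(0,0) a: {T0}  orig:{}
  cell(1,1) c: {T1}  orig:{}
  cell(2,2) c: {T1}  orig:{}
  cell(0,1) ac: {A}
  cell(1,2) cc: {A}
  cell(0,2) acc: ∅

S ∉ T[0,2] ⇒ NO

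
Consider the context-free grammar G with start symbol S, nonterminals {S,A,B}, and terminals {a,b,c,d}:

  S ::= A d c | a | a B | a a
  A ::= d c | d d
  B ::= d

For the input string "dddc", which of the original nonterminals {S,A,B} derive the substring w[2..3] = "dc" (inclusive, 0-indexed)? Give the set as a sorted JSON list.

CNF form of G:
  S -> A X3 | T2 B | T2 T2 | a
  A -> T0 T0 | T0 T1
  B -> d
  T0 -> d
  T1 -> c
  T2 -> a
  X3 -> T0 T1

CYK fill — only the sub-triangle for w[2..3]:
  cell(2,2) d: {B,T0}  orig:{B}
  cell(3,3) c: {T1}  orig:{}
  cell(2,3) dc: {A,X3}  orig:{A}

Original NTs in T[2,3] deriving "dc": ["A"]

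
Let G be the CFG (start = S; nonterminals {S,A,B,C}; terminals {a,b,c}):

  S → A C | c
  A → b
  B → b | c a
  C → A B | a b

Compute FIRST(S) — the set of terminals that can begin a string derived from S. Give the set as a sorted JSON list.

FIRST iteration:
pass 1:
  A via A→b: +{b}
  B via B→b: +{b}
  B via B→c a: +{c}
  C via C→A B: +{b}
  C via C→a b: +{a}
  S via S→A C: +{b}
  S via S→c: +{c}
  S: {b,c}  A: {b}  B: {b,c}  C: {a,b}
pass 2: (no change)
  S: {b,c}  A: {b}  B: {b,c}  C: {a,b}

FIRST(S) = ["b", "c"]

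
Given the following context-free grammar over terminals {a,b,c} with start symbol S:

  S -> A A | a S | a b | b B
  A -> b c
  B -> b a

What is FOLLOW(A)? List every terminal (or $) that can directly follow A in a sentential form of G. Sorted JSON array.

Compute FIRST by fixpoint:
[1]
  A via A→b c: +{b}
  B via B→b a: +{b}
  S via S→A A: +{b}
  S via S→a S: +{a}
  FIRST(S)={a,b}  FIRST(A)={b}  FIRST(B)={b}
[2] (stable)
  FIRST(S)={a,b}  FIRST(A)={b}  FIRST(B)={b}

FOLLOW iteration:
FOLLOW(S) := {$}
iter 1:
  S→A A: FOLLOW(A) ⊇ FIRST(A) = {b}; new: +{b}
  S→A A: FOLLOW(A) ⊇ FOLLOW(S) ⊇ {$}; new: +{$}
  S→b B: FOLLOW(B) ⊇ FOLLOW(S) ⊇ {$}; new: +{$}
  FOLLOW[S]={$}  FOLLOW[A]={$,b}  FOLLOW[B]={$}
iter 2: (stable)
  FOLLOW[S]={$}  FOLLOW[A]={$,b}  FOLLOW[B]={$}

FOLLOW(A) = ["$", "b"]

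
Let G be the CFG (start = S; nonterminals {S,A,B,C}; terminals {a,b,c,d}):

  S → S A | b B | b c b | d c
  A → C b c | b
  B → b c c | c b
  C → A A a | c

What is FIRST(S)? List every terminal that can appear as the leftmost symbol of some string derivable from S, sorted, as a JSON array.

FIRST sets, iterate to fixpoint:
[1]
  A via A→b: +{b}
  B via B→b c c: +{b}
  B via B→c b: +{c}
  C via C→A A a: +{b}
  C via C→c: +{c}
  S via S→b B: +{b}
  S via S→d c: +{d}
  S: {b,d}  A: {b}  B: {b,c}  C: {b,c}
[2]
  A via A→C b c: +{c}
  S: {b,d}  A: {b,c}  B: {b,c}  C: {b,c}
[3] (stable)
  S: {b,d}  A: {b,c}  B: {b,c}  C: {b,c}

FIRST(S) = ["b", "d"]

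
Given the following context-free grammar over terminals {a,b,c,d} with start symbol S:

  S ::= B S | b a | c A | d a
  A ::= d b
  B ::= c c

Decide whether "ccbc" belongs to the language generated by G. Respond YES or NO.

CNF form of G:
  S -> B S | T0 T3 | T1 T3 | T2 A
  A -> T0 T1
  B -> T2 T2
  T0 -> d
  T1 -> b
  T2 -> c
  T3 -> a

CYK table (by increasing span):
  [0..0]={T2}  "c"  orig:{}
  [1..1]={T2}  "c"  orig:{}
  [2..2]={T1}  "b"  orig:{}
  [3..3]={T2}  "c"  orig:{}
  [0..1]={B}  "cc"
  [1..2]=∅  "cb"
  [2..3]=∅  "bc"
  [0..2]=∅  "ccb"
  [1..3]=∅  "cbc"
  [0..3]=∅  "ccbc"

S ∉ T[0,3] ⇒ NO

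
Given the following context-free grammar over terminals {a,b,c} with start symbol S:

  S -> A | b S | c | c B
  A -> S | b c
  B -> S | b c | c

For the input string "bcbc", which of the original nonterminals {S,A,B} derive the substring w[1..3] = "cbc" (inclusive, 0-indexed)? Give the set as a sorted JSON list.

CNF form of G:
  S -> T0 S | T0 T1 | T1 B | c
  A -> T0 S | T0 T1 | T1 B | c
  B -> T0 S | T0 T1 | T1 B | c
  T0 -> b
  T1 -> c

CYK fill — only the sub-triangle for w[1..3]:
  T[1,1] 'c' = {A,B,S,T1}  orig:{A,B,S}
  T[2,2] 'b' = {T0}  orig:{}
  T[3,3] 'c' = {A,B,S,T1}  orig:{A,B,S}
  T[1,2] 'cb' = ∅
  T[2,3] 'bc' = {A,B,S}
  T[1,3] 'cbc' = {A,B,S}

Original NTs in T[1,3] deriving "cbc": ["A", "B", "S"]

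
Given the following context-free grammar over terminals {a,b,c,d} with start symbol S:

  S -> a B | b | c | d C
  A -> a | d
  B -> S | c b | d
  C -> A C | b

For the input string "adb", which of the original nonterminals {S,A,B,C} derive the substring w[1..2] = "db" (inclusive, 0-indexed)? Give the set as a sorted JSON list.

Convert to CNF:
  S -> T0 B | T3 C | b | c
  A -> a | d
  B -> T0 B | T1 T2 | T3 C | b | c | d
  C -> A C | b
  T0 -> a
  T1 -> c
  T2 -> b
  T3 -> d

CYK fill — only the sub-triangle for w[1..2]:
  cell(1,1) d: {A,B,T3}  orig:{A,B}
  cell(2,2) b: {B,C,S,T2}  orig:{B,C,S}
  cell(1,2) db: {B,C,S}

Original NTs in T[1,2] deriving "db": ["B", "C", "S"]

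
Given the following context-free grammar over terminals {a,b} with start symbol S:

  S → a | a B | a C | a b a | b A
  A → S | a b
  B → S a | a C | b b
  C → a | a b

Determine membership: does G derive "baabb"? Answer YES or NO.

CNF form of G:
  S -> T0 B | T0 C | T0 X3 | T1 A | a
  A -> T0 B | T0 C | T0 T1 | T0 X2 | T1 A | a
  B -> S T0 | T0 C | T1 T1
  C -> T0 T1 | a
  T0 -> a
  T1 -> b
  X2 -> T1 T0
  X3 -> T1 T0

Fill CYK table bottom-up:
  T[0,0] 'b' = {T1}  orig:{}
  T[1,1] 'a' = {A,C,S,T0}  orig:{A,C,S}
  T[2,2] 'a' = {A,C,S,T0}  orig:{A,C,S}
  T[3,3] 'b' = {T1}  orig:{}
  T[4,4] 'b' = {T1}  orig:{}
  T[0,1] 'ba' = {A,S,X2,X3}  orig:{A,S}
  T[1,2] 'aa' = {A,B,S}
  T[2,3] 'ab' = {A,C}
  T[3,4] 'bb' = {B}
  T[0,2] 'baa' = {A,B,S}
  T[1,3] 'aab' = {A,B,S}
  T[2,4] 'abb' = {A,S}
  T[0,3] 'baab' = {A,S}
  T[1,4] 'aabb' = ∅
  T[0,4] 'baabb' = ∅

S ∉ T[0,4] ⇒ NO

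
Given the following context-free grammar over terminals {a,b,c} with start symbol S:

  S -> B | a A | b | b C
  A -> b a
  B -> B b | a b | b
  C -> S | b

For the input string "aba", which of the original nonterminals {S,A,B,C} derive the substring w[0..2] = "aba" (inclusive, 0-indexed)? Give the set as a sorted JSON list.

CNF form of G:
  S -> B T0 | T0 C | T1 A | T1 T0 | b
  A -> T0 T1
  B -> B T0 | T1 T0 | b
  C -> B T0 | T0 C | T1 A | T1 T0 | b
  T0 -> b
  T1 -> a

CYK table (by increasing span), restricted to cells inside w[0..2]:
  [0..0]={T1}  "a"  orig:{}
  [1..1]={B,C,S,T0}  "b"  orig:{B,C,S}
  [2..2]={T1}  "a"  orig:{}
  [0..1]={B,C,S}  "ab"
  [1..2]={A}  "ba"
  [0..2]={C,S}  "aba"

Original NTs in T[0,2] deriving "aba": ["C", "S"]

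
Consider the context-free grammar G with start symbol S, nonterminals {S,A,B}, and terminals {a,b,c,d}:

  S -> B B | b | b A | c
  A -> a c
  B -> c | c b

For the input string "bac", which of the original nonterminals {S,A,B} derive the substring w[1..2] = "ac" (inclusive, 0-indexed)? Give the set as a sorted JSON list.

Convert to CNF:
  S -> B B | T2 A | b | c
  A -> T0 T1
  B -> T1 T2 | c
  T0 -> a
  T1 -> c
  T2 -> b

Fill CYK table bottom-up (cells [i..j] with 1 ≤ i ≤ j ≤ 2 only):
  T[1,1] 'a' = {T0}  orig:{}
  T[2,2] 'c' = {B,S,T1}  orig:{B,S}
  T[1,2] 'ac' = {A}

Original NTs in T[1,2] deriving "ac": ["A"]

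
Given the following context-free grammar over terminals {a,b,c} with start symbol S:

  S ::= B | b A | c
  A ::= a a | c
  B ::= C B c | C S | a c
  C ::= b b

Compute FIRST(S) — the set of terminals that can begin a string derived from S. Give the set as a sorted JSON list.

FIRST sets, iterate to fixpoint:
pass 1:
  A via A→a a: +{a}
  A via A→c: +{c}
  B via B→a c: +{a}
  C via C→b b: +{b}
  S via S→B: +{a}
  S via S→b A: +{b}
  S via S→c: +{c}
  FIRST[S]={a,b,c}  FIRST[A]={a,c}  FIRST[B]={a}  FIRST[C]={b}
pass 2:
  B via B→C B c: +{b}
  FIRST[S]={a,b,c}  FIRST[A]={a,c}  FIRST[B]={a,b}  FIRST[C]={b}
pass 3: (no change)
  FIRST[S]={a,b,c}  FIRST[A]={a,c}  FIRST[B]={a,b}  FIRST[C]={b}

FIRST(S) = ["a", "b", "c"]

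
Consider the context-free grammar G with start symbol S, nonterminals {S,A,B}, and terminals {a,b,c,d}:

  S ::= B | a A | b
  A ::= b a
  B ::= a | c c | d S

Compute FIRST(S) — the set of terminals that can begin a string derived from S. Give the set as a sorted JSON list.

FIRST sets, iterate to fixpoint:
pass 1:
  A via A→b a: +{b}
  B via B→a: +{a}
  B via B→c c: +{c}
  B via B→d S: +{d}
  S via S→B: +{a,c,d}
  S via S→b: +{b}
  S: {a,b,c,d}  A: {b}  B: {a,c,d}
pass 2: (stable)
  S: {a,b,c,d}  A: {b}  B: {a,c,d}

FIRST(S) = ["a", "b", "c", "d"]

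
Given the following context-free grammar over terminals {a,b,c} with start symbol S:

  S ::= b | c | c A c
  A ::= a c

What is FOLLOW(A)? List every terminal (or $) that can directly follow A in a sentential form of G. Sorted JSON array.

Compute FIRST by fixpoint:
[1]
  A via A→a c: +{a}
  S via S→b: +{b}
  S via S→c: +{c}
  S: {b,c}  A: {a}
[2] (stable)
  S: {b,c}  A: {a}

Compute FOLLOW by fixpoint:
initialize: $ ∈ FOLLOW(S)
pass 1:
  S→c A c: FOLLOW(A) ⊇ FIRST(c) = {c}; new: +{c}
  FOLLOW(S)={$}  FOLLOW(A)={c}
pass 2: done
  FOLLOW(S)={$}  FOLLOW(A)={c}

FOLLOW(A) = ["c"]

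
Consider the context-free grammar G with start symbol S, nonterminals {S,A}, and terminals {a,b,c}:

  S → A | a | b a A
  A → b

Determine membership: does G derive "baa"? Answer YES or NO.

Convert to CNF:
  S -> T0 X2 | a | b
  A -> b
  T0 -> b
  T1 -> a
  X2 -> T1 A

Fill CYK table bottom-up:
  [0..0]={A,S,T0}  "b"  orig:{A,S}
  [1..1]={S,T1}  "a"  orig:{S}
  [2..2]={S,T1}  "a"  orig:{S}
  [0..1]=∅  "ba"
  [1..2]=∅  "aa"
  [0..2]=∅  "baa"

S ∉ T[0,2] ⇒ NO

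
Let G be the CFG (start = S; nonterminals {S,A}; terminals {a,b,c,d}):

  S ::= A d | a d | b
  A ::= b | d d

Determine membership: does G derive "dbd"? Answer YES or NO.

CNF form of G:
  S -> A T0 | T1 T0 | b
  A -> T0 T0 | b
  T0 -> d
  T1 -> a

Fill CYK table bottom-up:
  [0..0]={T0}  "d"  orig:{}
  [1..1]={A,S}  "b"
  [2..2]={T0}  "d"  orig:{}
  [0..1]=∅  "db"
  [1..2]={S}  "bd"
  [0..2]=∅  "dbd"

S ∉ T[0,2] ⇒ NO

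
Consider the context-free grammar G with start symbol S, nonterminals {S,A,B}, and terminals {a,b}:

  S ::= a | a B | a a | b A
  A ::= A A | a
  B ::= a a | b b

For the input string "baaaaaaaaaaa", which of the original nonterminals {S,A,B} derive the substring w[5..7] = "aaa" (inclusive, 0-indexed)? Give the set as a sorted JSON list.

Convert to CNF:
  S -> T0 B | T0 T0 | T1 A | a
  A -> A A | a
  B -> T0 T0 | T1 T1
  T0 -> a
  T1 -> b

Fill CYK table bottom-up (cells [i..j] with 5 ≤ i ≤ j ≤ 7 only):
  [5..5]={A,S,T0}  "a"  orig:{A,S}
  [6..6]={A,S,T0}  "a"  orig:{A,S}
  [7..7]={A,S,T0}  "a"  orig:{A,S}
  [5..6]={A,B,S}  "aa"
  [6..7]={A,B,S}  "aa"
  [5..7]={A,S}  "aaa"

Original NTs in T[5,7] deriving "aaa": ["A", "S"]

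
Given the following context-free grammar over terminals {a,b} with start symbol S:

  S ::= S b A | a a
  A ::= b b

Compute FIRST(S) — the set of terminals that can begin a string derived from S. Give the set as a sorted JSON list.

Compute FIRST by fixpoint:
[1]
  A via A→b b: +{b}
  S via S→a a: +{a}
  FIRST[S]={a}  FIRST[A]={b}
[2] — fixpoint
  FIRST[S]={a}  FIRST[A]={b}

FIRST(S) = ["a"]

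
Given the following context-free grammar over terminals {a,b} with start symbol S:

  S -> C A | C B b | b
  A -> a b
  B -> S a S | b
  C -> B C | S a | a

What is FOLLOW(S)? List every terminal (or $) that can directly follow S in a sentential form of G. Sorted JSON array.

FIRST iteration:
pass 1:
  A via A→a b: +{a}
  B via B→b: +{b}
  C via C→B C: +{b}
  C via C→a: +{a}
  S via S→C A: +{a,b}
  S: {a,b}  A: {a}  B: {b}  C: {a,b}
pass 2:
  B via B→S a S: +{a}
  S: {a,b}  A: {a}  B: {a,b}  C: {a,b}
pass 3: (no change)
  S: {a,b}  A: {a}  B: {a,b}  C: {a,b}

FOLLOW sets:
seed FOLLOW(S) with $
iter 1:
  B→S a S: FOLLOW(S) ⊇ FIRST(a) = {a}; new: +{a}
  C→B C: FOLLOW(B) ⊇ FIRST(C) = {a,b}; new: +{a,b}
  S→C A: FOLLOW(C) ⊇ FIRST(A) = {a}; new: +{a}
  S→C A: FOLLOW(A) ⊇ FOLLOW(S) ⊇ {$,a}; new: +{$,a}
  S→C B b: FOLLOW(C) ⊇ FIRST(B) = {a,b}; new: +{b}
  S: {$,a}  A: {$,a}  B: {a,b}  C: {a,b}
iter 2:
  B→S a S: FOLLOW(S) ⊇ FOLLOW(B) ⊇ {a,b}; new: +{b}
  S→C A: FOLLOW(A) ⊇ FOLLOW(S) ⊇ {$,a,b}; new: +{b}
  S: {$,a,b}  A: {$,a,b}  B: {a,b}  C: {a,b}
iter 3: done
  S: {$,a,b}  A: {$,a,b}  B: {a,b}  C: {a,b}

FOLLOW(S) = ["$", "a", "b"]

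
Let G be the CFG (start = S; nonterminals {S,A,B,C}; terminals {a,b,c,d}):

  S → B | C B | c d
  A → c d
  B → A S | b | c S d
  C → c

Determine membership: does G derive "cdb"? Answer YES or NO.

CNF form of G:
  S -> A S | C B | T0 T1 | T0 X3 | b
  A -> T0 T1
  B -> A S | T0 X2 | b
  C -> c
  T0 -> c
  T1 -> d
  X2 -> S T1
  X3 -> S T1

CYK table (by increasing span):
  [0..0]={C,T0}  "c"  orig:{C}
  [1..1]={T1}  "d"  orig:{}
  [2..2]={B,S}  "b"
  [0..1]={A,S}  "cd"
  [1..2]=∅  "db"
  [0..2]={B,S}  "cdb"

S ∈ T[0,2] ⇒ YES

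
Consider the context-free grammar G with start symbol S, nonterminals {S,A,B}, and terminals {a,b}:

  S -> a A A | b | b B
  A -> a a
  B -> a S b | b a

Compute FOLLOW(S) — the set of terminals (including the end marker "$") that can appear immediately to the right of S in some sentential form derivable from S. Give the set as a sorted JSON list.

FIRST sets, iterate to fixpoint:
[1]
  A via A→a a: +{a}
  B via B→a S b: +{a}
  B via B→b a: +{b}
  S via S→a A A: +{a}
  S via S→b: +{b}
  S: {a,b}  A: {a}  B: {a,b}
[2] (no change)
  S: {a,b}  A: {a}  B: {a,b}

Compute FOLLOW by fixpoint:
initialize: $ ∈ FOLLOW(S)
iter 1:
  B→a S b: FOLLOW(S) ⊇ FIRST(b) = {b}; new: +{b}
  S→a A A: FOLLOW(A) ⊇ FIRST(A) = {a}; new: +{a}
  S→a A A: FOLLOW(A) ⊇ FOLLOW(S) ⊇ {$,b}; new: +{$,b}
  S→b B: FOLLOW(B) ⊇ FOLLOW(S) ⊇ {$,b}; new: +{$,b}
  FOLLOW(S)={$,b}  FOLLOW(A)={$,a,b}  FOLLOW(B)={$,b}
iter 2: (stable)
  FOLLOW(S)={$,b}  FOLLOW(A)={$,a,b}  FOLLOW(B)={$,b}

FOLLOW(S) = ["$", "b"]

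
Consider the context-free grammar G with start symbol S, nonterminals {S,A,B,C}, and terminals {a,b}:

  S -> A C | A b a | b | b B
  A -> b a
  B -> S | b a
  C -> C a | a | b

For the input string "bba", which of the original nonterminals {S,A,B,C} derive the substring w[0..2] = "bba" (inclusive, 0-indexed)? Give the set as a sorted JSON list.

Convert to CNF:
  S -> A C | A X3 | T0 B | b
  A -> T0 T1
  B -> A C | A X2 | T0 B | T0 T1 | b
  C -> C T1 | a | b
  T0 -> b
  T1 -> a
  X2 -> T0 T1
  X3 -> T0 T1

CYK table (by increasing span), restricted to cells inside w[0..2]:
  [0..0]={B,C,S,T0}  "b"  orig:{B,C,S}
  [1..1]={B,C,S,T0}  "b"  orig:{B,C,S}
  [2..2]={C,T1}  "a"  orig:{C}
  [0..1]={B,S}  "bb"
  [1..2]={A,B,C,X2,X3}  "ba"  orig:{A,B,C}
  [0..2]={B,S}  "bba"

Original NTs in T[0,2] deriving "bba": ["B", "S"]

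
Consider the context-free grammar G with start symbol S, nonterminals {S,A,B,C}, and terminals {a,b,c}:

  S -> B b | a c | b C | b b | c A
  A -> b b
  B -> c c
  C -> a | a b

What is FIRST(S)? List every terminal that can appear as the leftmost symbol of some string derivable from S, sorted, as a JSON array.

FIRST sets, iterate to fixpoint:
[1]
  A via A→b b: +{b}
  B via B→c c: +{c}
  C via C→a: +{a}
  S via S→B b: +{c}
  S via S→a c: +{a}
  S via S→b C: +{b}
  FIRST[S]={a,b,c}  FIRST[A]={b}  FIRST[B]={c}  FIRST[C]={a}
[2] done
  FIRST[S]={a,b,c}  FIRST[A]={b}  FIRST[B]={c}  FIRST[C]={a}

FIRST(S) = ["a", "b", "c"]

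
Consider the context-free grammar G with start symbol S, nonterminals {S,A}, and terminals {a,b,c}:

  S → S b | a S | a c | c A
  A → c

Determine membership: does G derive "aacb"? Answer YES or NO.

CNF form of G:
  S -> S T0 | T1 S | T1 T2 | T2 A
  A -> c
  T0 -> b
  T1 -> a
  T2 -> c

CYK table (by increasing span):
  cell(0,0) a: {T1}  orig:{}
  cell(1,1) a: {T1}  orig:{}
  cell(2,2) c: {A,T2}  orig:{A}
  cell(3,3) b: {T0}  orig:{}
  cell(0,1) aa: ∅
  cell(1,2) ac: {S}
  cell(2,3) cb: ∅
  cell(0,2) aac: {S}
  cell(1,3) acb: {S}
  cell(0,3) aacb: {S}

S ∈ T[0,3] ⇒ YES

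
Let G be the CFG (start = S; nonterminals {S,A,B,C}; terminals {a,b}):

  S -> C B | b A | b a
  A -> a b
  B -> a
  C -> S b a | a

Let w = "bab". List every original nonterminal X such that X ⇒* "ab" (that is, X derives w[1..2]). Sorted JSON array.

Convert to CNF:
  S -> C B | T1 A | T1 T0
  A -> T0 T1
  B -> a
  C -> S X2 | a
  T0 -> a
  T1 -> b
  X2 -> T1 T0

CYK table (by increasing span), restricted to cells inside w[1..2]:
  T[1,1] 'a' = {B,C,T0}  orig:{B,C}
  T[2,2] 'b' = {T1}  orig:{}
  T[1,2] 'ab' = {A}

Original NTs in T[1,2] deriving "ab": ["A"]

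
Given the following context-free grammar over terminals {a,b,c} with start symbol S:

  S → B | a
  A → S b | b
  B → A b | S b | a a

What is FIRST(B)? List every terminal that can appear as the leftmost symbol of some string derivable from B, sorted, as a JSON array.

FIRST iteration:
pass 1:
  A via A→b: +{b}
  B via B→A b: +{b}
  B via B→a a: +{a}
  S via S→B: +{a,b}
  S: {a,b}  A: {b}  B: {a,b}
pass 2:
  A via A→S b: +{a}
  S: {a,b}  A: {a,b}  B: {a,b}
pass 3: (no change)
  S: {a,b}  A: {a,b}  B: {a,b}

FIRST(B) = ["a", "b"]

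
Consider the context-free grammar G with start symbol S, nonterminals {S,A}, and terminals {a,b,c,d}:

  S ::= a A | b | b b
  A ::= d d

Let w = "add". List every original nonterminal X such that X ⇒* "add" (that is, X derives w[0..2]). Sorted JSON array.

Convert to CNF:
  S -> T1 A | T2 T2 | b
  A -> T0 T0
  T0 -> d
  T1 -> a
  T2 -> b

CYK fill (cells [i..j] with 0 ≤ i ≤ j ≤ 2 only):
  [0..0]={T1}  "a"  orig:{}
  [1..1]={T0}  "d"  orig:{}
  [2..2]={T0}  "d"  orig:{}
  [0..1]=∅  "ad"
  [1..2]={A}  "dd"
  [0..2]={S}  "add"

Original NTs in T[0,2] deriving "add": ["S"]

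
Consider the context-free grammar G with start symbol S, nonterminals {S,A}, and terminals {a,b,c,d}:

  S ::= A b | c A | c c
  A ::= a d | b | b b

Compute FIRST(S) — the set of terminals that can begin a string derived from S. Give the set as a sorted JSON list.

FIRST sets, iterate to fixpoint:
round 1:
  A via A→a d: +{a}
  A via A→b: +{b}
  S via S→A b: +{a,b}
  S via S→c A: +{c}
  FIRST(S)={a,b,c}  FIRST(A)={a,b}
round 2: (no change)
  FIRST(S)={a,b,c}  FIRST(A)={a,b}

FIRST(S) = ["a", "b", "c"]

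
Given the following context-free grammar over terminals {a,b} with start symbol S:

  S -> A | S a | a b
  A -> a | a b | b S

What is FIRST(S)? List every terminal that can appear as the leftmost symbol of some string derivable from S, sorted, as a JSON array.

Compute FIRST by fixpoint:
pass 1:
  A via A→a: +{a}
  A via A→b S: +{b}
  S via S→A: +{a,b}
  FIRST(S)={a,b}  FIRST(A)={a,b}
pass 2: — fixpoint
  FIRST(S)={a,b}  FIRST(A)={a,b}

FIRST(S) = ["a", "b"]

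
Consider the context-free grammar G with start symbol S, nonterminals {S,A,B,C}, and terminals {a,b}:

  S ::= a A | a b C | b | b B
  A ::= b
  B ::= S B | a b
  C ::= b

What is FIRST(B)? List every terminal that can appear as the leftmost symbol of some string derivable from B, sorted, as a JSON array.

Compute FIRST by fixpoint:
round 1:
  A via A→b: +{b}
  B via B→a b: +{a}
  C via C→b: +{b}
  S via S→a A: +{a}
  S via S→b: +{b}
  FIRST[S]={a,b}  FIRST[A]={b}  FIRST[B]={a}  FIRST[C]={b}
round 2:
  B via B→S B: +{b}
  FIRST[S]={a,b}  FIRST[A]={b}  FIRST[B]={a,b}  FIRST[C]={b}
round 3: — fixpoint
  FIRST[S]={a,b}  FIRST[A]={b}  FIRST[B]={a,b}  FIRST[C]={b}

FIRST(B) = ["a", "b"]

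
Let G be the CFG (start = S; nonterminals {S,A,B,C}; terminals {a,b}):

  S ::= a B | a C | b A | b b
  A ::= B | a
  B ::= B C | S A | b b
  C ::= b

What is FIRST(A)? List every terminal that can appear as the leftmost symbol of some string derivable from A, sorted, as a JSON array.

FIRST sets, iterate to fixpoint:
pass 1:
  A via A→a: +{a}
  B via B→b b: +{b}
  C via C→b: +{b}
  S via S→a B: +{a}
  S via S→b A: +{b}
  FIRST[S]={a,b}  FIRST[A]={a}  FIRST[B]={b}  FIRST[C]={b}
pass 2:
  A via A→B: +{b}
  B via B→S A: +{a}
  FIRST[S]={a,b}  FIRST[A]={a,b}  FIRST[B]={a,b}  FIRST[C]={b}
pass 3: — fixpoint
  FIRST[S]={a,b}  FIRST[A]={a,b}  FIRST[B]={a,b}  FIRST[C]={b}

FIRST(A) = ["a", "b"]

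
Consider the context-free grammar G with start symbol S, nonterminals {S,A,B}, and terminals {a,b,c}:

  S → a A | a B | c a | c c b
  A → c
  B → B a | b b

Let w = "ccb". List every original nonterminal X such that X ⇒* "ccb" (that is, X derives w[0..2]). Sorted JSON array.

Convert to CNF:
  S -> T0 A | T0 B | T2 T0 | T2 X3
  A -> c
  B -> B T0 | T1 T1
  T0 -> a
  T1 -> b
  T2 -> c
  X3 -> T2 T1

CYK fill — only the sub-triangle for w[0..2]:
  [0..0]={A,T2}  "c"  orig:{A}
  [1..1]={A,T2}  "c"  orig:{A}
  [2..2]={T1}  "b"  orig:{}
  [0..1]=∅  "cc"
  [1..2]={X3}  "cb"  orig:{}
  [0..2]={S}  "ccb"

Original NTs in T[0,2] deriving "ccb": ["S"]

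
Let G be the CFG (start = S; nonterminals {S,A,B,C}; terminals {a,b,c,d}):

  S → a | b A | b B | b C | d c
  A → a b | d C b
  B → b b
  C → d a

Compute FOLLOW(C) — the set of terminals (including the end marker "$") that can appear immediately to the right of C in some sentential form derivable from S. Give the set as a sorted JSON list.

FIRST sets, iterate to fixpoint:
round 1:
  A via A→a b: +{a}
  A via A→d C b: +{d}
  B via B→b b: +{b}
  C via C→d a: +{d}
  S via S→a: +{a}
  S via S→b A: +{b}
  S via S→d c: +{d}
  FIRST(S)={a,b,d}  FIRST(A)={a,d}  FIRST(B)={b}  FIRST(C)={d}
round 2: (stable)
  FIRST(S)={a,b,d}  FIRST(A)={a,d}  FIRST(B)={b}  FIRST(C)={d}

FOLLOW iteration:
initialize: $ ∈ FOLLOW(S)
pass 1:
  A→d C b: FOLLOW(C) ⊇ FIRST(b) = {b}; new: +{b}
  S→b A: FOLLOW(A) ⊇ FOLLOW(S) ⊇ {$}; new: +{$}
  S→b B: FOLLOW(B) ⊇ FOLLOW(S) ⊇ {$}; new: +{$}
  S→b C: FOLLOW(C) ⊇ FOLLOW(S) ⊇ {$}; new: +{$}
  S: {$}  A: {$}  B: {$}  C: {$,b}
pass 2: (no change)
  S: {$}  A: {$}  B: {$}  C: {$,b}

FOLLOW(C) = ["$", "b"]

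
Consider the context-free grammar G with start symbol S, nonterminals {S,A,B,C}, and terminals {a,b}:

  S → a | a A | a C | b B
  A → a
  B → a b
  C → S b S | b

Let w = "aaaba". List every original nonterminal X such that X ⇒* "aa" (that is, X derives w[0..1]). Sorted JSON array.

Convert to CNF:
  S -> T0 A | T0 C | T1 B | a
  A -> a
  B -> T0 T1
  C -> S X2 | b
  T0 -> a
  T1 -> b
  X2 -> T1 S

CYK table (by increasing span) — only the sub-triangle for w[0..1]:
  cell(0,0) a: {A,S,T0}  orig:{A,S}
  cell(1,1) a: {A,S,T0}  orig:{A,S}
  cell(0,1) aa: {S}

Original NTs in T[0,1] deriving "aa": ["S"]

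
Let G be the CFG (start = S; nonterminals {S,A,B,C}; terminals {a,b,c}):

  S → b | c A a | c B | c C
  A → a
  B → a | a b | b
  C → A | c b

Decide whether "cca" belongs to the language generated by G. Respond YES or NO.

Convert to CNF:
  S -> T2 B | T2 C | T2 X3 | b
  A -> a
  B -> T0 T1 | a | b
  C -> T2 T1 | a
  T0 -> a
  T1 -> b
  T2 -> c
  X3 -> A T0

CYK fill:
  cell(0,0) c: {T2}  orig:{}
  cell(1,1) c: {T2}  orig:{}
  cell(2,2) a: {A,B,C,T0}  orig:{A,B,C}
  cell(0,1) cc: ∅
  cell(1,2) ca: {S}
  cell(0,2) cca: ∅

S ∉ T[0,2] ⇒ NO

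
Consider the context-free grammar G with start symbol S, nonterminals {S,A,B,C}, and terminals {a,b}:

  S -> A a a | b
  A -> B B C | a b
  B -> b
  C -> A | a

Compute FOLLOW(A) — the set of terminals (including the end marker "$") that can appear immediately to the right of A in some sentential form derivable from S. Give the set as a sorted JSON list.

FIRST iteration:
pass 1:
  A via A→a b: +{a}
  B via B→b: +{b}
  C via C→A: +{a}
  S via S→A a a: +{a}
  S via S→b: +{b}
  S: {a,b}  A: {a}  B: {b}  C: {a}
pass 2:
  A via A→B B C: +{b}
  C via C→A: +{b}
  S: {a,b}  A: {a,b}  B: {b}  C: {a,b}
pass 3: done
  S: {a,b}  A: {a,b}  B: {b}  C: {a,b}

FOLLOW sets:
initialize: $ ∈ FOLLOW(S)
[1]
  A→B B C: FOLLOW(B) ⊇ FIRST(B) = {b}; new: +{b}
  A→B B C: FOLLOW(B) ⊇ FIRST(C) = {a,b}; new: +{a}
  S→A a a: FOLLOW(A) ⊇ FIRST(a) = {a}; new: +{a}
  FOLLOW[S]={$}  FOLLOW[A]={a}  FOLLOW[B]={a,b}  FOLLOW[C]={}
[2]
  A→B B C: FOLLOW(C) ⊇ FOLLOW(A) ⊇ {a}; new: +{a}
  FOLLOW[S]={$}  FOLLOW[A]={a}  FOLLOW[B]={a,b}  FOLLOW[C]={a}
[3] done
  FOLLOW[S]={$}  FOLLOW[A]={a}  FOLLOW[B]={a,b}  FOLLOW[C]={a}

FOLLOW(A) = ["a"]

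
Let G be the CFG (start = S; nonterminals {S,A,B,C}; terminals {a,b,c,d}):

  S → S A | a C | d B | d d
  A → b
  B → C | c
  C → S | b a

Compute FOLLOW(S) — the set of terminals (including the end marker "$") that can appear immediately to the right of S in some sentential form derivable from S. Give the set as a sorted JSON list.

FIRST iteration:
iter 1:
  A via A→b: +{b}
  B via B→c: +{c}
  C via C→b a: +{b}
  S via S→a C: +{a}
  S via S→d B: +{d}
  S: {a,d}  A: {b}  B: {c}  C: {b}
iter 2:
  B via B→C: +{b}
  C via C→S: +{a,d}
  S: {a,d}  A: {b}  B: {b,c}  C: {a,b,d}
iter 3:
  B via B→C: +{a,d}
  S: {a,d}  A: {b}  B: {a,b,c,d}  C: {a,b,d}
iter 4: (stable)
  S: {a,d}  A: {b}  B: {a,b,c,d}  C: {a,b,d}

Compute FOLLOW by fixpoint:
initialize: $ ∈ FOLLOW(S)
iter 1:
  S→S A: FOLLOW(S) ⊇ FIRST(A) = {b}; new: +{b}
  S→S A: FOLLOW(A) ⊇ FOLLOW(S) ⊇ {$,b}; new: +{$,b}
  S→a C: FOLLOW(C) ⊇ FOLLOW(S) ⊇ {$,b}; new: +{$,b}
  S→d B: FOLLOW(B) ⊇ FOLLOW(S) ⊇ {$,b}; new: +{$,b}
  S: {$,b}  A: {$,b}  B: {$,b}  C: {$,b}
iter 2: (no change)
  S: {$,b}  A: {$,b}  B: {$,b}  C: {$,b}

FOLLOW(S) = ["$", "b"]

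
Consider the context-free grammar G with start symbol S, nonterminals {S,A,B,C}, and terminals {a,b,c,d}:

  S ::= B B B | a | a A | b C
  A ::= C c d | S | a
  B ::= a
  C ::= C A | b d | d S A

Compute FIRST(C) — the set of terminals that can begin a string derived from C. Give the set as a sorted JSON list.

FIRST iteration:
round 1:
  A via A→a: +{a}
  B via B→a: +{a}
  C via C→b d: +{b}
  C via C→d S A: +{d}
  S via S→B B B: +{a}
  S via S→b C: +{b}
  FIRST[S]={a,b}  FIRST[A]={a}  FIRST[B]={a}  FIRST[C]={b,d}
round 2:
  A via A→C c d: +{b,d}
  FIRST[S]={a,b}  FIRST[A]={a,b,d}  FIRST[B]={a}  FIRST[C]={b,d}
round 3: done
  FIRST[S]={a,b}  FIRST[A]={a,b,d}  FIRST[B]={a}  FIRST[C]={b,d}

FIRST(C) = ["b", "d"]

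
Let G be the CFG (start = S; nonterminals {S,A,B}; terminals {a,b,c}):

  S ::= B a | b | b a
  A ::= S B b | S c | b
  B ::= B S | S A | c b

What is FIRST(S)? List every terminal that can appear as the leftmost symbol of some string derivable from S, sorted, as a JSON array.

FIRST sets, iterate to fixpoint:
pass 1:
  A via A→b: +{b}
  B via B→c b: +{c}
  S via S→B a: +{c}
  S via S→b: +{b}
  FIRST[S]={b,c}  FIRST[A]={b}  FIRST[B]={c}
pass 2:
  A via A→S B b: +{c}
  B via B→S A: +{b}
  FIRST[S]={b,c}  FIRST[A]={b,c}  FIRST[B]={b,c}
pass 3: (no change)
  FIRST[S]={b,c}  FIRST[A]={b,c}  FIRST[B]={b,c}

FIRST(S) = ["b", "c"]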